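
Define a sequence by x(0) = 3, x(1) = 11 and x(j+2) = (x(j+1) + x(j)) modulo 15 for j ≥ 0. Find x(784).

9

Computing terms: x(0) = 3,  x(1) = 11,  x(2) = 14,  x(3) = 10,  x(4) = 9,  x(5) = 4,  x(6) = 13,  x(7) = 2,  x(8) = 0,  x(9) = 2,  x(10) = 2,  x(11) = 4,  x(12) = 6,  x(13) = 10,  x(14) = 1,  x(15) = 11,  x(16) = 12,  x(17) = 8,  x(18) = 5,  x(19) = 13,  x(20) = 3,  x(21) = 1,  x(22) = 4,  x(23) = 5,  x(24) = 9,  x(25) = 14,  x(26) = 8,  x(27) = 7,  x(28) = 0,  x(29) = 7,  x(30) = 7,  x(31) = 14,  x(32) = 6,  x(33) = 5,  x(34) = 11,  x(35) = 1,  x(36) = 12,  x(37) = 13,  x(38) = 10,  x(39) = 8,  x(40) = 3,  x(41) = 11.
The sequence repeats with period 40.
So x(784) = x(0 + ((784-0) mod 40)) = x(24) = 9.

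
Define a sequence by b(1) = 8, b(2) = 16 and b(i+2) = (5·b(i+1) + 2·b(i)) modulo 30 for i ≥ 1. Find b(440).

28

b(1) = 8, b(2) = 16, b(3) = 6, b(4) = 2, b(5) = 22, b(6) = 24, b(7) = 14, b(8) = 28, b(9) = 18, b(10) = 26, b(11) = 16, b(12) = 12, b(13) = 2, b(14) = 4, b(15) = 24, b(16) = 8, b(17) = 28, b(18) = 6, b(19) = 26, b(20) = 22, b(21) = 12, b(22) = 14, b(23) = 4, b(24) = 18, b(25) = 8, b(26) = 16.
The sequence repeats with period 24.
So b(440) = b(1 + ((440-1) mod 24)) = b(8) = 28.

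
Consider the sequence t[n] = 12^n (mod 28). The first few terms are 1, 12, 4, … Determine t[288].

t[0] = 1, t[1] = 12, t[2] = 4, t[3] = 20, t[4] = 16, t[5] = 24, t[6] = 8, t[7] = 12.
Since t[7] = t[1] = 12, the sequence is eventually periodic: after a pre-period of length 1 it cycles with period 6.
For n ≥ 1, t[n] depends only on (n - 1) mod 6. (288 - 1) mod 6 = 5, so t[288] = t[6] = 8.

8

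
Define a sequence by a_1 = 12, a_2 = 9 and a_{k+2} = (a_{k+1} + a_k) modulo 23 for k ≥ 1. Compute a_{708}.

11

We have a_1 = 12,  a_2 = 9,  a_3 = 21,  a_4 = 7,  a_5 = 5,  a_6 = 12,  a_7 = 17,  a_8 = 6,  a_9 = 0,  a_{10} = 6,  a_{11} = 6,  a_{12} = 12,  a_{13} = 18,  a_{14} = 7,  a_{15} = 2,  a_{16} = 9,  a_{17} = 11,  a_{18} = 20,  a_{19} = 8,  a_{20} = 5,  a_{21} = 13,  a_{22} = 18,  a_{23} = 8,  a_{24} = 3,  a_{25} = 11,  a_{26} = 14,  a_{27} = 2,  a_{28} = 16,  a_{29} = 18,  a_{30} = 11,  a_{31} = 6,  a_{32} = 17,  a_{33} = 0,  a_{34} = 17,  a_{35} = 17,  a_{36} = 11,  a_{37} = 5,  a_{38} = 16,  a_{39} = 21,  a_{40} = 14,  a_{41} = 12,  a_{42} = 3,  a_{43} = 15,  a_{44} = 18,  a_{45} = 10,  a_{46} = 5,  a_{47} = 15,  a_{48} = 20,  a_{49} = 12,  a_{50} = 9.
The sequence repeats with period 48.
So a_{708} = a_{1 + ((708-1) mod 48)} = a_{36} = 11.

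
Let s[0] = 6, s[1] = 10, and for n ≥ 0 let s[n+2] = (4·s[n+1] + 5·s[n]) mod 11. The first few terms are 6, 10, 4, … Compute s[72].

4

Computing terms: s[0] = 6,  s[1] = 10,  s[2] = 4,  s[3] = 0,  s[4] = 9,  s[5] = 3,  s[6] = 2,  s[7] = 1,  s[8] = 3,  s[9] = 6,  s[10] = 6,  s[11] = 10.
Since (s[10], s[11]) = (s[0], s[1]) = (6, 10) (two consecutive terms determine the rest), the sequence is periodic with period 10.
(72 - 0) mod 10 = 2, so s[72] = s[2] = 4.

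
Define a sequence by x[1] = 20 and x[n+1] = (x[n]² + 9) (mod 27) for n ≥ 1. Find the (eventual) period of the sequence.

6

Computing terms: x[1] = 20,  x[2] = 4,  x[3] = 25,  x[4] = 13,  x[5] = 16,  x[6] = 22,  x[7] = 7,  x[8] = 4.
Since x[8] = x[2] = 4, the sequence is eventually periodic: after a pre-period of length 1 it cycles with period 6.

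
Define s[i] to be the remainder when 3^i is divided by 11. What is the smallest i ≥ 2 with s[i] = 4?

4

s[1] = 3; s[2] = 9; s[3] = 5; s[4] = 4; s[5] = 1; s[6] = 3.
The sequence repeats with period 5.
The value 4 first appears (with i ≥ 2) at s[4].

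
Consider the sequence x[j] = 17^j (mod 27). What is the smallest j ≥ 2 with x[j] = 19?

Computing terms: x[1] = 17,  x[2] = 19,  x[3] = 26,  x[4] = 10,  x[5] = 8,  x[6] = 1,  x[7] = 17.
The sequence repeats with period 6.
The value 19 first appears (with j ≥ 2) at x[2].

2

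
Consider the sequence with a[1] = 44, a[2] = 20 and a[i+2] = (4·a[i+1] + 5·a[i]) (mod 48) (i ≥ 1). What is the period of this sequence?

a[1] = 44, a[2] = 20, a[3] = 12, a[4] = 4, a[5] = 28, a[6] = 36, a[7] = 44, a[8] = 20.
The sequence repeats with period 6.

6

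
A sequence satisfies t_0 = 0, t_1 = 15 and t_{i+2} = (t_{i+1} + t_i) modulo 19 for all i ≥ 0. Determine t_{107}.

15

We have t_0 = 0, t_1 = 15, t_2 = 15, t_3 = 11, t_4 = 7, t_5 = 18, t_6 = 6, t_7 = 5, t_8 = 11, t_9 = 16, t_{10} = 8, t_{11} = 5, t_{12} = 13, t_{13} = 18, t_{14} = 12, t_{15} = 11, t_{16} = 4, t_{17} = 15, t_{18} = 0, t_{19} = 15.
The sequence repeats with period 18.
So t_{107} = t_{0 + ((107-0) mod 18)} = t_{17} = 15.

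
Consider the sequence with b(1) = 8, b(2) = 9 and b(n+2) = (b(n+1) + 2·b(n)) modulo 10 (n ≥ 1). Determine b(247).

b(1) = 8, b(2) = 9, b(3) = 5, b(4) = 3, b(5) = 3, b(6) = 9, b(7) = 5.
Since (b(6), b(7)) = (b(2), b(3)) = (9, 5) (two consecutive terms determine the rest), the sequence is eventually periodic: after a pre-period of length 1 it cycles with period 4.
For n ≥ 2, b(n) depends only on (n - 2) mod 4. (247 - 2) mod 4 = 1, so b(247) = b(3) = 5.

5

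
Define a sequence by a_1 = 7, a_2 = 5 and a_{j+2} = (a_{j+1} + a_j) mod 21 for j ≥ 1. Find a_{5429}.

8

a_1 = 7,  a_2 = 5,  a_3 = 12,  a_4 = 17,  a_5 = 8,  a_6 = 4,  a_7 = 12,  a_8 = 16,  a_9 = 7,  a_{10} = 2,  a_{11} = 9,  a_{12} = 11,  a_{13} = 20,  a_{14} = 10,  a_{15} = 9,  a_{16} = 19,  a_{17} = 7,  a_{18} = 5.
Since (a_{17}, a_{18}) = (a_1, a_2) = (7, 5) (two consecutive terms determine the rest), the sequence is periodic with period 16.
(5429 - 1) mod 16 = 4, so a_{5429} = a_5 = 8.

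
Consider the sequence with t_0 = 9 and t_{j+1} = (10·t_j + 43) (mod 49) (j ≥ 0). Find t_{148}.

48

Computing terms: t_0 = 9, t_1 = 35, t_2 = 1, t_3 = 4, t_4 = 34, t_5 = 40, t_6 = 2, t_7 = 14, t_8 = 36, t_9 = 11, t_{10} = 6, t_{11} = 5, t_{12} = 44, t_{13} = 42, t_{14} = 22, t_{15} = 18, t_{16} = 27, t_{17} = 19, t_{18} = 37, t_{19} = 21, t_{20} = 8, t_{21} = 25, t_{22} = 48, t_{23} = 33, t_{24} = 30, t_{25} = 0, t_{26} = 43, t_{27} = 32, t_{28} = 20, t_{29} = 47, t_{30} = 23, t_{31} = 28, t_{32} = 29, t_{33} = 39, t_{34} = 41, t_{35} = 12, t_{36} = 16, t_{37} = 7, t_{38} = 15, t_{39} = 46, t_{40} = 13, t_{41} = 26, t_{42} = 9.
Since t_{42} = t_0 = 9, the sequence is periodic with period 42.
(148 - 0) mod 42 = 22, so t_{148} = t_{22} = 48.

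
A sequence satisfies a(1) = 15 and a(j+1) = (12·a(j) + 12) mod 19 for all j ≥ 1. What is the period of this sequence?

6

a(1) = 15, a(2) = 2, a(3) = 17, a(4) = 7, a(5) = 1, a(6) = 5, a(7) = 15.
The sequence repeats with period 6.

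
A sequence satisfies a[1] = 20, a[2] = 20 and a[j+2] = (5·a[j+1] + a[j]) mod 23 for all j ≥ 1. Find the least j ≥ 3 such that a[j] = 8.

14

a[1] = 20,  a[2] = 20,  a[3] = 5,  a[4] = 22,  a[5] = 0,  a[6] = 22,  a[7] = 18,  a[8] = 20,  a[9] = 3,  a[10] = 12,  a[11] = 17,  a[12] = 5,  a[13] = 19,  a[14] = 8,  a[15] = 13,  a[16] = 4,  a[17] = 10,  a[18] = 8,  a[19] = 4,  a[20] = 5,  a[21] = 6,  a[22] = 12,  a[23] = 20,  a[24] = 20.
Since (a[23], a[24]) = (a[1], a[2]) = (20, 20) (two consecutive terms determine the rest), the sequence is periodic with period 22.
The value 8 first appears (with j ≥ 3) at a[14].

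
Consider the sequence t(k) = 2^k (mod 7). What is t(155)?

4

Computing terms: t(1) = 2; t(2) = 4; t(3) = 1; t(4) = 2.
The sequence repeats with period 3.
So t(155) = t(1 + ((155-1) mod 3)) = t(2) = 4.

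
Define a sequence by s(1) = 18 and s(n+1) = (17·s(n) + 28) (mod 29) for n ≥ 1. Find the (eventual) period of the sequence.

4

Listing terms: s(1) = 18,  s(2) = 15,  s(3) = 22,  s(4) = 25,  s(5) = 18.
Since s(5) = s(1) = 18, the sequence is periodic with period 4.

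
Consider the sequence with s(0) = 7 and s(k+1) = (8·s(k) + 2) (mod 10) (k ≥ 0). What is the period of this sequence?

Listing terms: s(0) = 7; s(1) = 8; s(2) = 6; s(3) = 0; s(4) = 2; s(5) = 8.
Since s(5) = s(1) = 8, the sequence is eventually periodic: after a pre-period of length 1 it cycles with period 4.

4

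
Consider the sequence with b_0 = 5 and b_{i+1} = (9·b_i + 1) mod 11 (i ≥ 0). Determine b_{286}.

2

We have b_0 = 5,  b_1 = 2,  b_2 = 8,  b_3 = 7,  b_4 = 9,  b_5 = 5.
Since b_5 = b_0 = 5, the sequence is periodic with period 5.
So b_{286} = b_{0 + ((286-0) mod 5)} = b_1 = 2.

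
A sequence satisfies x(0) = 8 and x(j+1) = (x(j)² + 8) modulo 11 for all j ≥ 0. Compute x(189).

8

x(0) = 8; x(1) = 6; x(2) = 0; x(3) = 8.
The sequence repeats with period 3.
(189 - 0) mod 3 = 0, so x(189) = x(0) = 8.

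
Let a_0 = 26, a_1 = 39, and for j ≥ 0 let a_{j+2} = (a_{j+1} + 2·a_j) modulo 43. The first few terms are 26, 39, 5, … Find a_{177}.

Listing terms: a_0 = 26,  a_1 = 39,  a_2 = 5,  a_3 = 40,  a_4 = 7,  a_5 = 1,  a_6 = 15,  a_7 = 17,  a_8 = 4,  a_9 = 38,  a_{10} = 3,  a_{11} = 36,  a_{12} = 42,  a_{13} = 28,  a_{14} = 26,  a_{15} = 39.
The sequence repeats with period 14.
So a_{177} = a_{0 + ((177-0) mod 14)} = a_9 = 38.

38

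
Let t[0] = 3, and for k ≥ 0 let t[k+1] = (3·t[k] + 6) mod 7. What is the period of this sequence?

6

t[0] = 3, t[1] = 1, t[2] = 2, t[3] = 5, t[4] = 0, t[5] = 6, t[6] = 3.
The sequence repeats with period 6.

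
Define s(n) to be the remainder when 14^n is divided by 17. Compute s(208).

We have s(1) = 14; s(2) = 9; s(3) = 7; s(4) = 13; s(5) = 12; s(6) = 15; s(7) = 6; s(8) = 16; s(9) = 3; s(10) = 8; s(11) = 10; s(12) = 4; s(13) = 5; s(14) = 2; s(15) = 11; s(16) = 1; s(17) = 14.
The sequence repeats with period 16.
(208 - 1) mod 16 = 15, so s(208) = s(16) = 1.

1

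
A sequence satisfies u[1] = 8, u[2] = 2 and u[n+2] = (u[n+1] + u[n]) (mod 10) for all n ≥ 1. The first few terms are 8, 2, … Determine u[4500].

We have u[1] = 8, u[2] = 2, u[3] = 0, u[4] = 2, u[5] = 2, u[6] = 4, u[7] = 6, u[8] = 0, u[9] = 6, u[10] = 6, u[11] = 2, u[12] = 8, u[13] = 0, u[14] = 8, u[15] = 8, u[16] = 6, u[17] = 4, u[18] = 0, u[19] = 4, u[20] = 4, u[21] = 8, u[22] = 2.
Since (u[21], u[22]) = (u[1], u[2]) = (8, 2) (two consecutive terms determine the rest), the sequence is periodic with period 20.
(4500 - 1) mod 20 = 19, so u[4500] = u[20] = 4.

4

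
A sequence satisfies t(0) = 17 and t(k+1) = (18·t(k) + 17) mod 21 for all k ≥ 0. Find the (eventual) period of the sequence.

We have t(0) = 17, t(1) = 8, t(2) = 14, t(3) = 17.
The sequence repeats with period 3.

3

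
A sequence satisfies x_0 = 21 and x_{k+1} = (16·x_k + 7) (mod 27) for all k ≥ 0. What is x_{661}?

Computing terms: x_0 = 21, x_1 = 19, x_2 = 14, x_3 = 15, x_4 = 4, x_5 = 17, x_6 = 9, x_7 = 16, x_8 = 20, x_9 = 3, x_{10} = 1, x_{11} = 23, x_{12} = 24, x_{13} = 13, x_{14} = 26, x_{15} = 18, x_{16} = 25, x_{17} = 2, x_{18} = 12, x_{19} = 10, x_{20} = 5, x_{21} = 6, x_{22} = 22, x_{23} = 8, x_{24} = 0, x_{25} = 7, x_{26} = 11, x_{27} = 21.
Since x_{27} = x_0 = 21, the sequence is periodic with period 27.
(661 - 0) mod 27 = 13, so x_{661} = x_{13} = 13.

13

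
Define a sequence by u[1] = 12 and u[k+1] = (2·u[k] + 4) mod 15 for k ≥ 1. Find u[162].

u[1] = 12; u[2] = 13; u[3] = 0; u[4] = 4; u[5] = 12.
The sequence repeats with period 4.
(162 - 1) mod 4 = 1, so u[162] = u[2] = 13.

13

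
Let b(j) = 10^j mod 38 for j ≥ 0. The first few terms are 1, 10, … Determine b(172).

28

b(0) = 1; b(1) = 10; b(2) = 24; b(3) = 12; b(4) = 6; b(5) = 22; b(6) = 30; b(7) = 34; b(8) = 36; b(9) = 18; b(10) = 28; b(11) = 14; b(12) = 26; b(13) = 32; b(14) = 16; b(15) = 8; b(16) = 4; b(17) = 2; b(18) = 20; b(19) = 10.
Since b(19) = b(1) = 10, the sequence is eventually periodic: after a pre-period of length 1 it cycles with period 18.
For j ≥ 1, b(j) depends only on (j - 1) mod 18. (172 - 1) mod 18 = 9, so b(172) = b(10) = 28.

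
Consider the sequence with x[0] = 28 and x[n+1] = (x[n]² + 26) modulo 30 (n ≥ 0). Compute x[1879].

0

Computing terms: x[0] = 28; x[1] = 0; x[2] = 26; x[3] = 12; x[4] = 20; x[5] = 6; x[6] = 2; x[7] = 0.
Since x[7] = x[1] = 0, the sequence is eventually periodic: after a pre-period of length 1 it cycles with period 6.
For n ≥ 1, x[n] depends only on (n - 1) mod 6. (1879 - 1) mod 6 = 0, so x[1879] = x[1] = 0.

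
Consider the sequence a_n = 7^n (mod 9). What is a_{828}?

1

We have a_1 = 7, a_2 = 4, a_3 = 1, a_4 = 7.
Since a_4 = a_1 = 7, the sequence is periodic with period 3.
So a_{828} = a_{1 + ((828-1) mod 3)} = a_3 = 1.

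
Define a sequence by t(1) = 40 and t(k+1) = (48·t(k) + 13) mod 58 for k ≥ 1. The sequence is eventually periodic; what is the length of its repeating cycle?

28

We have t(1) = 40, t(2) = 19, t(3) = 55, t(4) = 43, t(5) = 47, t(6) = 7, t(7) = 1, t(8) = 3, t(9) = 41, t(10) = 9, t(11) = 39, t(12) = 29, t(13) = 13, t(14) = 57, t(15) = 23, t(16) = 15, t(17) = 37, t(18) = 49, t(19) = 45, t(20) = 27, t(21) = 33, t(22) = 31, t(23) = 51, t(24) = 25, t(25) = 53, t(26) = 5, t(27) = 21, t(28) = 35, t(29) = 11, t(30) = 19.
Since t(30) = t(2) = 19, the sequence is eventually periodic: after a pre-period of length 1 it cycles with period 28.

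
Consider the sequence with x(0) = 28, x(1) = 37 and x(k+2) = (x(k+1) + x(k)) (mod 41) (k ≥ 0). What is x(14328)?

34

Computing terms: x(0) = 28, x(1) = 37, x(2) = 24, x(3) = 20, x(4) = 3, x(5) = 23, x(6) = 26, x(7) = 8, x(8) = 34, x(9) = 1, x(10) = 35, x(11) = 36, x(12) = 30, x(13) = 25, x(14) = 14, x(15) = 39, x(16) = 12, x(17) = 10, x(18) = 22, x(19) = 32, x(20) = 13, x(21) = 4, x(22) = 17, x(23) = 21, x(24) = 38, x(25) = 18, x(26) = 15, x(27) = 33, x(28) = 7, x(29) = 40, x(30) = 6, x(31) = 5, x(32) = 11, x(33) = 16, x(34) = 27, x(35) = 2, x(36) = 29, x(37) = 31, x(38) = 19, x(39) = 9, x(40) = 28, x(41) = 37.
The sequence repeats with period 40.
So x(14328) = x(0 + ((14328-0) mod 40)) = x(8) = 34.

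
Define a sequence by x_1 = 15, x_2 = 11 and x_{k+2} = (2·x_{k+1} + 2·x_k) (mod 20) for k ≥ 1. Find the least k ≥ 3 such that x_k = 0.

7

Listing terms: x_1 = 15,  x_2 = 11,  x_3 = 12,  x_4 = 6,  x_5 = 16,  x_6 = 4,  x_7 = 0,  x_8 = 8,  x_9 = 16,  x_{10} = 8,  x_{11} = 8,  x_{12} = 12,  x_{13} = 0,  x_{14} = 4,  x_{15} = 8,  x_{16} = 4,  x_{17} = 4,  x_{18} = 16,  x_{19} = 0,  x_{20} = 12,  x_{21} = 4,  x_{22} = 12,  x_{23} = 12,  x_{24} = 8,  x_{25} = 0,  x_{26} = 16,  x_{27} = 12,  x_{28} = 16,  x_{29} = 16,  x_{30} = 4.
Since (x_{29}, x_{30}) = (x_5, x_6) = (16, 4) (two consecutive terms determine the rest), the sequence is eventually periodic: after a pre-period of length 4 it cycles with period 24.
The value 0 first appears (with k ≥ 3) at x_7.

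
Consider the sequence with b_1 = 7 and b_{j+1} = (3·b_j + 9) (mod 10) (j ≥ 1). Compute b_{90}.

Listing terms: b_1 = 7,  b_2 = 0,  b_3 = 9,  b_4 = 6,  b_5 = 7.
The sequence repeats with period 4.
So b_{90} = b_{1 + ((90-1) mod 4)} = b_2 = 0.

0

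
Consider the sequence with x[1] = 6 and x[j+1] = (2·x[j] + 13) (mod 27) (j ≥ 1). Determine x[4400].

Computing terms: x[1] = 6,  x[2] = 25,  x[3] = 9,  x[4] = 4,  x[5] = 21,  x[6] = 1,  x[7] = 15,  x[8] = 16,  x[9] = 18,  x[10] = 22,  x[11] = 3,  x[12] = 19,  x[13] = 24,  x[14] = 7,  x[15] = 0,  x[16] = 13,  x[17] = 12,  x[18] = 10,  x[19] = 6.
The sequence repeats with period 18.
So x[4400] = x[1 + ((4400-1) mod 18)] = x[8] = 16.

16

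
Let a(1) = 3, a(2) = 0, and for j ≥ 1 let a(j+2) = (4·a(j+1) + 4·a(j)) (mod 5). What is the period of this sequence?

3

Computing terms: a(1) = 3, a(2) = 0, a(3) = 2, a(4) = 3, a(5) = 0.
The sequence repeats with period 3.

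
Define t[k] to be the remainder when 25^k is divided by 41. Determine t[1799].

23

We have t[0] = 1,  t[1] = 25,  t[2] = 10,  t[3] = 4,  t[4] = 18,  t[5] = 40,  t[6] = 16,  t[7] = 31,  t[8] = 37,  t[9] = 23,  t[10] = 1.
Since t[10] = t[0] = 1, the sequence is periodic with period 10.
So t[1799] = t[0 + ((1799-0) mod 10)] = t[9] = 23.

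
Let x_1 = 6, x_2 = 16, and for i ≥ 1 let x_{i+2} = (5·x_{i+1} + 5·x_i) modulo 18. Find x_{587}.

16

x_1 = 6,  x_2 = 16,  x_3 = 2,  x_4 = 0,  x_5 = 10,  x_6 = 14,  x_7 = 12,  x_8 = 4,  x_9 = 8,  x_{10} = 6,  x_{11} = 16.
The sequence repeats with period 9.
(587 - 1) mod 9 = 1, so x_{587} = x_2 = 16.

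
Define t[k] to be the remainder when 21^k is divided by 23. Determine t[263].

Computing terms: t[1] = 21, t[2] = 4, t[3] = 15, t[4] = 16, t[5] = 14, t[6] = 18, t[7] = 10, t[8] = 3, t[9] = 17, t[10] = 12, t[11] = 22, t[12] = 2, t[13] = 19, t[14] = 8, t[15] = 7, t[16] = 9, t[17] = 5, t[18] = 13, t[19] = 20, t[20] = 6, t[21] = 11, t[22] = 1, t[23] = 21.
Since t[23] = t[1] = 21, the sequence is periodic with period 22.
(263 - 1) mod 22 = 20, so t[263] = t[21] = 11.

11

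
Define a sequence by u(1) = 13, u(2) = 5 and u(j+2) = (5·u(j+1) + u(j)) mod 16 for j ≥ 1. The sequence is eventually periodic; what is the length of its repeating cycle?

24

u(1) = 13; u(2) = 5; u(3) = 6; u(4) = 3; u(5) = 5; u(6) = 12; u(7) = 1; u(8) = 1; u(9) = 6; u(10) = 15; u(11) = 1; u(12) = 4; u(13) = 5; u(14) = 13; u(15) = 6; u(16) = 11; u(17) = 13; u(18) = 12; u(19) = 9; u(20) = 9; u(21) = 6; u(22) = 7; u(23) = 9; u(24) = 4; u(25) = 13; u(26) = 5.
Since (u(25), u(26)) = (u(1), u(2)) = (13, 5) (two consecutive terms determine the rest), the sequence is periodic with period 24.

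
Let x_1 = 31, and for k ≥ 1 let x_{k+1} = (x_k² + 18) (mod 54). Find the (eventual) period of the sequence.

6

Listing terms: x_1 = 31, x_2 = 7, x_3 = 13, x_4 = 25, x_5 = 49, x_6 = 43, x_7 = 31.
Since x_7 = x_1 = 31, the sequence is periodic with period 6.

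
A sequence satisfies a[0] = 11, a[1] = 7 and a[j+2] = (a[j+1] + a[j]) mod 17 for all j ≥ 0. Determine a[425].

a[0] = 11,  a[1] = 7,  a[2] = 1,  a[3] = 8,  a[4] = 9,  a[5] = 0,  a[6] = 9,  a[7] = 9,  a[8] = 1,  a[9] = 10,  a[10] = 11,  a[11] = 4,  a[12] = 15,  a[13] = 2,  a[14] = 0,  a[15] = 2,  a[16] = 2,  a[17] = 4,  a[18] = 6,  a[19] = 10,  a[20] = 16,  a[21] = 9,  a[22] = 8,  a[23] = 0,  a[24] = 8,  a[25] = 8,  a[26] = 16,  a[27] = 7,  a[28] = 6,  a[29] = 13,  a[30] = 2,  a[31] = 15,  a[32] = 0,  a[33] = 15,  a[34] = 15,  a[35] = 13,  a[36] = 11,  a[37] = 7.
The sequence repeats with period 36.
So a[425] = a[0 + ((425-0) mod 36)] = a[29] = 13.

13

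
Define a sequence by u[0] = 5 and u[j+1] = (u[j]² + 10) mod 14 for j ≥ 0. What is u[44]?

We have u[0] = 5,  u[1] = 7,  u[2] = 3,  u[3] = 5.
The sequence repeats with period 3.
(44 - 0) mod 3 = 2, so u[44] = u[2] = 3.

3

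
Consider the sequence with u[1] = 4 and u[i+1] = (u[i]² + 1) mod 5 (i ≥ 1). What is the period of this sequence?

3

We have u[1] = 4; u[2] = 2; u[3] = 0; u[4] = 1; u[5] = 2.
Since u[5] = u[2] = 2, the sequence is eventually periodic: after a pre-period of length 1 it cycles with period 3.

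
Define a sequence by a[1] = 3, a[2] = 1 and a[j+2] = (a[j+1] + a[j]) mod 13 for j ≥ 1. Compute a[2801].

Computing terms: a[1] = 3, a[2] = 1, a[3] = 4, a[4] = 5, a[5] = 9, a[6] = 1, a[7] = 10, a[8] = 11, a[9] = 8, a[10] = 6, a[11] = 1, a[12] = 7, a[13] = 8, a[14] = 2, a[15] = 10, a[16] = 12, a[17] = 9, a[18] = 8, a[19] = 4, a[20] = 12, a[21] = 3, a[22] = 2, a[23] = 5, a[24] = 7, a[25] = 12, a[26] = 6, a[27] = 5, a[28] = 11, a[29] = 3, a[30] = 1.
The sequence repeats with period 28.
(2801 - 1) mod 28 = 0, so a[2801] = a[1] = 3.

3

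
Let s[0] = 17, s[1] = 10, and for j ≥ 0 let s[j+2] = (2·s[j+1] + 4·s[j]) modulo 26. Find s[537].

16

Computing terms: s[0] = 17,  s[1] = 10,  s[2] = 10,  s[3] = 8,  s[4] = 4,  s[5] = 14,  s[6] = 18,  s[7] = 14,  s[8] = 22,  s[9] = 22,  s[10] = 2,  s[11] = 14,  s[12] = 10,  s[13] = 24,  s[14] = 10,  s[15] = 12,  s[16] = 12,  s[17] = 20,  s[18] = 10,  s[19] = 22,  s[20] = 6,  s[21] = 22,  s[22] = 16,  s[23] = 16,  s[24] = 18,  s[25] = 22,  s[26] = 12,  s[27] = 8,  s[28] = 12,  s[29] = 4,  s[30] = 4,  s[31] = 24,  s[32] = 12,  s[33] = 16,  s[34] = 2,  s[35] = 16,  s[36] = 14,  s[37] = 14,  s[38] = 6,  s[39] = 16,  s[40] = 4,  s[41] = 20,  s[42] = 4,  s[43] = 10,  s[44] = 10.
Since (s[43], s[44]) = (s[1], s[2]) = (10, 10) (two consecutive terms determine the rest), the sequence is eventually periodic: after a pre-period of length 1 it cycles with period 42.
For j ≥ 1, s[j] depends only on (j - 1) mod 42. (537 - 1) mod 42 = 32, so s[537] = s[33] = 16.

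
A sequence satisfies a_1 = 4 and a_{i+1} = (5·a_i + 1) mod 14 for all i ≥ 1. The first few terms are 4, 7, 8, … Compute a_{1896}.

9

Computing terms: a_1 = 4, a_2 = 7, a_3 = 8, a_4 = 13, a_5 = 10, a_6 = 9, a_7 = 4.
Since a_7 = a_1 = 4, the sequence is periodic with period 6.
So a_{1896} = a_{1 + ((1896-1) mod 6)} = a_6 = 9.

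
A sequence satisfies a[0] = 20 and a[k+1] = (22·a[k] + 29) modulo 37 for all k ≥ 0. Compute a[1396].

a[0] = 20; a[1] = 25; a[2] = 24; a[3] = 2; a[4] = 36; a[5] = 7; a[6] = 35; a[7] = 22; a[8] = 32; a[9] = 30; a[10] = 23; a[11] = 17; a[12] = 33; a[13] = 15; a[14] = 26; a[15] = 9; a[16] = 5; a[17] = 28; a[18] = 16; a[19] = 11; a[20] = 12; a[21] = 34; a[22] = 0; a[23] = 29; a[24] = 1; a[25] = 14; a[26] = 4; a[27] = 6; a[28] = 13; a[29] = 19; a[30] = 3; a[31] = 21; a[32] = 10; a[33] = 27; a[34] = 31; a[35] = 8; a[36] = 20.
The sequence repeats with period 36.
So a[1396] = a[0 + ((1396-0) mod 36)] = a[28] = 13.

13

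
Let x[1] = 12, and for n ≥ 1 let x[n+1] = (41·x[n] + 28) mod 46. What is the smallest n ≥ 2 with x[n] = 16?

10

Computing terms: x[1] = 12, x[2] = 14, x[3] = 4, x[4] = 8, x[5] = 34, x[6] = 42, x[7] = 2, x[8] = 18, x[9] = 30, x[10] = 16, x[11] = 40, x[12] = 12.
The sequence repeats with period 11.
The value 16 first appears (with n ≥ 2) at x[10].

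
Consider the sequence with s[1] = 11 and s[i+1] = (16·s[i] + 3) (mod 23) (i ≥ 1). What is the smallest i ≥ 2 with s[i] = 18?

Listing terms: s[1] = 11, s[2] = 18, s[3] = 15, s[4] = 13, s[5] = 4, s[6] = 21, s[7] = 17, s[8] = 22, s[9] = 10, s[10] = 2, s[11] = 12, s[12] = 11.
Since s[12] = s[1] = 11, the sequence is periodic with period 11.
The value 18 first appears (with i ≥ 2) at s[2].

2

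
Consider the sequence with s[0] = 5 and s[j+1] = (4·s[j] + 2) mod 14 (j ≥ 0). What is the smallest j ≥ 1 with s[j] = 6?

We have s[0] = 5; s[1] = 8; s[2] = 6; s[3] = 12; s[4] = 8.
Since s[4] = s[1] = 8, the sequence is eventually periodic: after a pre-period of length 1 it cycles with period 3.
The value 6 first appears (with j ≥ 1) at s[2].

2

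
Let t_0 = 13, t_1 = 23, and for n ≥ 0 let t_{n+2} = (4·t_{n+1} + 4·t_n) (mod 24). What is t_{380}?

8

Listing terms: t_0 = 13, t_1 = 23, t_2 = 0, t_3 = 20, t_4 = 8, t_5 = 16, t_6 = 0, t_7 = 16, t_8 = 16, t_9 = 8, t_{10} = 0, t_{11} = 8, t_{12} = 8, t_{13} = 16.
Since (t_{12}, t_{13}) = (t_4, t_5) = (8, 16) (two consecutive terms determine the rest), the sequence is eventually periodic: after a pre-period of length 4 it cycles with period 8.
For n ≥ 4, t_n depends only on (n - 4) mod 8. (380 - 4) mod 8 = 0, so t_{380} = t_4 = 8.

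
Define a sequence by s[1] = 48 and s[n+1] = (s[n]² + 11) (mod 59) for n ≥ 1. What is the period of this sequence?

s[1] = 48, s[2] = 14, s[3] = 30, s[4] = 26, s[5] = 38, s[6] = 39, s[7] = 57, s[8] = 15, s[9] = 0, s[10] = 11, s[11] = 14.
Since s[11] = s[2] = 14, the sequence is eventually periodic: after a pre-period of length 1 it cycles with period 9.

9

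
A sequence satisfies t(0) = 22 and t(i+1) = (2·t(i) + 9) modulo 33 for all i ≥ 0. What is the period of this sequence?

t(0) = 22, t(1) = 20, t(2) = 16, t(3) = 8, t(4) = 25, t(5) = 26, t(6) = 28, t(7) = 32, t(8) = 7, t(9) = 23, t(10) = 22.
Since t(10) = t(0) = 22, the sequence is periodic with period 10.

10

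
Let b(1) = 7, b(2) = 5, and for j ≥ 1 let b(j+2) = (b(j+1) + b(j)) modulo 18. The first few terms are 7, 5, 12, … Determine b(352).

1

We have b(1) = 7, b(2) = 5, b(3) = 12, b(4) = 17, b(5) = 11, b(6) = 10, b(7) = 3, b(8) = 13, b(9) = 16, b(10) = 11, b(11) = 9, b(12) = 2, b(13) = 11, b(14) = 13, b(15) = 6, b(16) = 1, b(17) = 7, b(18) = 8, b(19) = 15, b(20) = 5, b(21) = 2, b(22) = 7, b(23) = 9, b(24) = 16, b(25) = 7, b(26) = 5.
The sequence repeats with period 24.
So b(352) = b(1 + ((352-1) mod 24)) = b(16) = 1.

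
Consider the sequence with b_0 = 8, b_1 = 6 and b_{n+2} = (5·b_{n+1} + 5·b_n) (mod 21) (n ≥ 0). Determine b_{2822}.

b_0 = 8; b_1 = 6; b_2 = 7; b_3 = 2; b_4 = 3; b_5 = 4; b_6 = 14; b_7 = 6; b_8 = 16; b_9 = 5; b_{10} = 0; b_{11} = 4; b_{12} = 20; b_{13} = 15; b_{14} = 7; b_{15} = 5; b_{16} = 18; b_{17} = 10; b_{18} = 14; b_{19} = 15; b_{20} = 19; b_{21} = 2; b_{22} = 0; b_{23} = 10; b_{24} = 8; b_{25} = 6.
The sequence repeats with period 24.
(2822 - 0) mod 24 = 14, so b_{2822} = b_{14} = 7.

7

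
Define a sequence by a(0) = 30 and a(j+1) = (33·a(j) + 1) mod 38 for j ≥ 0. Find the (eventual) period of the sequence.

18

Computing terms: a(0) = 30,  a(1) = 3,  a(2) = 24,  a(3) = 33,  a(4) = 26,  a(5) = 23,  a(6) = 0,  a(7) = 1,  a(8) = 34,  a(9) = 21,  a(10) = 10,  a(11) = 27,  a(12) = 18,  a(13) = 25,  a(14) = 28,  a(15) = 13,  a(16) = 12,  a(17) = 17,  a(18) = 30.
The sequence repeats with period 18.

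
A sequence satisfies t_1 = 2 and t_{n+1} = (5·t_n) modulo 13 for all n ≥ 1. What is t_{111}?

t_1 = 2; t_2 = 10; t_3 = 11; t_4 = 3; t_5 = 2.
The sequence repeats with period 4.
(111 - 1) mod 4 = 2, so t_{111} = t_3 = 11.

11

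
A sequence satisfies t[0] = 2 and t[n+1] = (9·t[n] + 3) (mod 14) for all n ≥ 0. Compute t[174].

We have t[0] = 2; t[1] = 7; t[2] = 10; t[3] = 9; t[4] = 0; t[5] = 3; t[6] = 2.
The sequence repeats with period 6.
(174 - 0) mod 6 = 0, so t[174] = t[0] = 2.

2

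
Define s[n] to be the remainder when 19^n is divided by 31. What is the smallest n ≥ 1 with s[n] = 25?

10

Computing terms: s[0] = 1,  s[1] = 19,  s[2] = 20,  s[3] = 8,  s[4] = 28,  s[5] = 5,  s[6] = 2,  s[7] = 7,  s[8] = 9,  s[9] = 16,  s[10] = 25,  s[11] = 10,  s[12] = 4,  s[13] = 14,  s[14] = 18,  s[15] = 1.
Since s[15] = s[0] = 1, the sequence is periodic with period 15.
The value 25 first appears (with n ≥ 1) at s[10].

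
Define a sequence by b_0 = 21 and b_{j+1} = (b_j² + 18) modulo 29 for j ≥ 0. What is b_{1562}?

b_0 = 21, b_1 = 24, b_2 = 14, b_3 = 11, b_4 = 23, b_5 = 25, b_6 = 5, b_7 = 14.
Since b_7 = b_2 = 14, the sequence is eventually periodic: after a pre-period of length 2 it cycles with period 5.
For j ≥ 2, b_j depends only on (j - 2) mod 5. (1562 - 2) mod 5 = 0, so b_{1562} = b_2 = 14.

14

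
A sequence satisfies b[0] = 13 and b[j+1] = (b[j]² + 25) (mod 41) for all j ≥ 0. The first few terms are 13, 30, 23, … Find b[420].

0

b[0] = 13,  b[1] = 30,  b[2] = 23,  b[3] = 21,  b[4] = 15,  b[5] = 4,  b[6] = 0,  b[7] = 25,  b[8] = 35,  b[9] = 20,  b[10] = 15.
Since b[10] = b[4] = 15, the sequence is eventually periodic: after a pre-period of length 4 it cycles with period 6.
For j ≥ 4, b[j] depends only on (j - 4) mod 6. (420 - 4) mod 6 = 2, so b[420] = b[6] = 0.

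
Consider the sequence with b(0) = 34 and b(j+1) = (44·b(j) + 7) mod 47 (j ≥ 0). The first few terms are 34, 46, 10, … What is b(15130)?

30

We have b(0) = 34,  b(1) = 46,  b(2) = 10,  b(3) = 24,  b(4) = 29,  b(5) = 14,  b(6) = 12,  b(7) = 18,  b(8) = 0,  b(9) = 7,  b(10) = 33,  b(11) = 2,  b(12) = 1,  b(13) = 4,  b(14) = 42,  b(15) = 22,  b(16) = 35,  b(17) = 43,  b(18) = 19,  b(19) = 44,  b(20) = 16,  b(21) = 6,  b(22) = 36,  b(23) = 40,  b(24) = 28,  b(25) = 17,  b(26) = 3,  b(27) = 45,  b(28) = 13,  b(29) = 15,  b(30) = 9,  b(31) = 27,  b(32) = 20,  b(33) = 41,  b(34) = 25,  b(35) = 26,  b(36) = 23,  b(37) = 32,  b(38) = 5,  b(39) = 39,  b(40) = 31,  b(41) = 8,  b(42) = 30,  b(43) = 11,  b(44) = 21,  b(45) = 38,  b(46) = 34.
Since b(46) = b(0) = 34, the sequence is periodic with period 46.
So b(15130) = b(0 + ((15130-0) mod 46)) = b(42) = 30.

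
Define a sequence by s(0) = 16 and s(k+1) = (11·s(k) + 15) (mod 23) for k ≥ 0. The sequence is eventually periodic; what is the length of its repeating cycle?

22

Listing terms: s(0) = 16, s(1) = 7, s(2) = 0, s(3) = 15, s(4) = 19, s(5) = 17, s(6) = 18, s(7) = 6, s(8) = 12, s(9) = 9, s(10) = 22, s(11) = 4, s(12) = 13, s(13) = 20, s(14) = 5, s(15) = 1, s(16) = 3, s(17) = 2, s(18) = 14, s(19) = 8, s(20) = 11, s(21) = 21, s(22) = 16.
Since s(22) = s(0) = 16, the sequence is periodic with period 22.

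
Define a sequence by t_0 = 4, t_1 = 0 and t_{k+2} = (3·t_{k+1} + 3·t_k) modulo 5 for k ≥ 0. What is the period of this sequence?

Listing terms: t_0 = 4; t_1 = 0; t_2 = 2; t_3 = 1; t_4 = 4; t_5 = 0.
The sequence repeats with period 4.

4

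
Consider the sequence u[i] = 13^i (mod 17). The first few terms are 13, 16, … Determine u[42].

16

Computing terms: u[1] = 13, u[2] = 16, u[3] = 4, u[4] = 1, u[5] = 13.
The sequence repeats with period 4.
(42 - 1) mod 4 = 1, so u[42] = u[2] = 16.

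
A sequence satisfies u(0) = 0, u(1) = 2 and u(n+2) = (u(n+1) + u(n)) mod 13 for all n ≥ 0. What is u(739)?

We have u(0) = 0,  u(1) = 2,  u(2) = 2,  u(3) = 4,  u(4) = 6,  u(5) = 10,  u(6) = 3,  u(7) = 0,  u(8) = 3,  u(9) = 3,  u(10) = 6,  u(11) = 9,  u(12) = 2,  u(13) = 11,  u(14) = 0,  u(15) = 11,  u(16) = 11,  u(17) = 9,  u(18) = 7,  u(19) = 3,  u(20) = 10,  u(21) = 0,  u(22) = 10,  u(23) = 10,  u(24) = 7,  u(25) = 4,  u(26) = 11,  u(27) = 2,  u(28) = 0,  u(29) = 2.
The sequence repeats with period 28.
So u(739) = u(0 + ((739-0) mod 28)) = u(11) = 9.

9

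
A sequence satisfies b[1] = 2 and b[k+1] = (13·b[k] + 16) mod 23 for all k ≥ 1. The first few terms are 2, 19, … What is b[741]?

8

Computing terms: b[1] = 2; b[2] = 19; b[3] = 10; b[4] = 8; b[5] = 5; b[6] = 12; b[7] = 11; b[8] = 21; b[9] = 13; b[10] = 1; b[11] = 6; b[12] = 2.
The sequence repeats with period 11.
So b[741] = b[1 + ((741-1) mod 11)] = b[4] = 8.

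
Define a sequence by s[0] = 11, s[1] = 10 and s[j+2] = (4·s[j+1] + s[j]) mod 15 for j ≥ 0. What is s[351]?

5

We have s[0] = 11; s[1] = 10; s[2] = 6; s[3] = 4; s[4] = 7; s[5] = 2; s[6] = 0; s[7] = 2; s[8] = 8; s[9] = 4; s[10] = 9; s[11] = 10; s[12] = 4; s[13] = 11; s[14] = 3; s[15] = 8; s[16] = 5; s[17] = 13; s[18] = 12; s[19] = 1; s[20] = 1; s[21] = 5; s[22] = 6; s[23] = 14; s[24] = 2; s[25] = 7; s[26] = 0; s[27] = 7; s[28] = 13; s[29] = 14; s[30] = 9; s[31] = 5; s[32] = 14; s[33] = 1; s[34] = 3; s[35] = 13; s[36] = 10; s[37] = 8; s[38] = 12; s[39] = 11; s[40] = 11; s[41] = 10.
Since (s[40], s[41]) = (s[0], s[1]) = (11, 10) (two consecutive terms determine the rest), the sequence is periodic with period 40.
(351 - 0) mod 40 = 31, so s[351] = s[31] = 5.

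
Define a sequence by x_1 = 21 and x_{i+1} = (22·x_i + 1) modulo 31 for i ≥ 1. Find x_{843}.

19

Listing terms: x_1 = 21, x_2 = 29, x_3 = 19, x_4 = 16, x_5 = 12, x_6 = 17, x_7 = 3, x_8 = 5, x_9 = 18, x_{10} = 25, x_{11} = 24, x_{12} = 2, x_{13} = 14, x_{14} = 30, x_{15} = 10, x_{16} = 4, x_{17} = 27, x_{18} = 6, x_{19} = 9, x_{20} = 13, x_{21} = 8, x_{22} = 22, x_{23} = 20, x_{24} = 7, x_{25} = 0, x_{26} = 1, x_{27} = 23, x_{28} = 11, x_{29} = 26, x_{30} = 15, x_{31} = 21.
Since x_{31} = x_1 = 21, the sequence is periodic with period 30.
(843 - 1) mod 30 = 2, so x_{843} = x_3 = 19.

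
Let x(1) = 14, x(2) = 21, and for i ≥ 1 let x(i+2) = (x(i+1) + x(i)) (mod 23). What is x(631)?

Listing terms: x(1) = 14; x(2) = 21; x(3) = 12; x(4) = 10; x(5) = 22; x(6) = 9; x(7) = 8; x(8) = 17; x(9) = 2; x(10) = 19; x(11) = 21; x(12) = 17; x(13) = 15; x(14) = 9; x(15) = 1; x(16) = 10; x(17) = 11; x(18) = 21; x(19) = 9; x(20) = 7; x(21) = 16; x(22) = 0; x(23) = 16; x(24) = 16; x(25) = 9; x(26) = 2; x(27) = 11; x(28) = 13; x(29) = 1; x(30) = 14; x(31) = 15; x(32) = 6; x(33) = 21; x(34) = 4; x(35) = 2; x(36) = 6; x(37) = 8; x(38) = 14; x(39) = 22; x(40) = 13; x(41) = 12; x(42) = 2; x(43) = 14; x(44) = 16; x(45) = 7; x(46) = 0; x(47) = 7; x(48) = 7; x(49) = 14; x(50) = 21.
The sequence repeats with period 48.
(631 - 1) mod 48 = 6, so x(631) = x(7) = 8.

8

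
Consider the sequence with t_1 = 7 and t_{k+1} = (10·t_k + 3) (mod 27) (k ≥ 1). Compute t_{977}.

1

Computing terms: t_1 = 7; t_2 = 19; t_3 = 4; t_4 = 16; t_5 = 1; t_6 = 13; t_7 = 25; t_8 = 10; t_9 = 22; t_{10} = 7.
Since t_{10} = t_1 = 7, the sequence is periodic with period 9.
So t_{977} = t_{1 + ((977-1) mod 9)} = t_5 = 1.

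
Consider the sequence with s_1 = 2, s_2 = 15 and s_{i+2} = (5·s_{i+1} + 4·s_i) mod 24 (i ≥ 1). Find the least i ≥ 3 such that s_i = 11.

We have s_1 = 2,  s_2 = 15,  s_3 = 11,  s_4 = 19,  s_5 = 19,  s_6 = 3,  s_7 = 19,  s_8 = 11,  s_9 = 11,  s_{10} = 3,  s_{11} = 11,  s_{12} = 19.
Since (s_{11}, s_{12}) = (s_3, s_4) = (11, 19) (two consecutive terms determine the rest), the sequence is eventually periodic: after a pre-period of length 2 it cycles with period 8.
The value 11 first appears (with i ≥ 3) at s_3.

3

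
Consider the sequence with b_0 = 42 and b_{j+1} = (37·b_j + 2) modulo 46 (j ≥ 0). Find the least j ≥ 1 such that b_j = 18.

Computing terms: b_0 = 42,  b_1 = 38,  b_2 = 28,  b_3 = 26,  b_4 = 44,  b_5 = 20,  b_6 = 6,  b_7 = 40,  b_8 = 10,  b_9 = 4,  b_{10} = 12,  b_{11} = 32,  b_{12} = 36,  b_{13} = 0,  b_{14} = 2,  b_{15} = 30,  b_{16} = 8,  b_{17} = 22,  b_{18} = 34,  b_{19} = 18,  b_{20} = 24,  b_{21} = 16,  b_{22} = 42.
Since b_{22} = b_0 = 42, the sequence is periodic with period 22.
The value 18 first appears (with j ≥ 1) at b_{19}.

19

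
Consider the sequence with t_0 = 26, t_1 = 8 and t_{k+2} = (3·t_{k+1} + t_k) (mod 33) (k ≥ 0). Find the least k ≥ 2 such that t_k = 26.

t_0 = 26, t_1 = 8, t_2 = 17, t_3 = 26, t_4 = 29, t_5 = 14, t_6 = 5, t_7 = 29, t_8 = 26, t_9 = 8.
Since (t_8, t_9) = (t_0, t_1) = (26, 8) (two consecutive terms determine the rest), the sequence is periodic with period 8.
The value 26 first appears (with k ≥ 2) at t_3.

3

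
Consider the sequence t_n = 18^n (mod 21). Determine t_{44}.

We have t_0 = 1, t_1 = 18, t_2 = 9, t_3 = 15, t_4 = 18.
Since t_4 = t_1 = 18, the sequence is eventually periodic: after a pre-period of length 1 it cycles with period 3.
For n ≥ 1, t_n depends only on (n - 1) mod 3. (44 - 1) mod 3 = 1, so t_{44} = t_2 = 9.

9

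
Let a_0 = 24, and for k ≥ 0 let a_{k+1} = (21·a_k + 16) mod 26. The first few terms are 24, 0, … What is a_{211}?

14

Computing terms: a_0 = 24, a_1 = 0, a_2 = 16, a_3 = 14, a_4 = 24.
The sequence repeats with period 4.
(211 - 0) mod 4 = 3, so a_{211} = a_3 = 14.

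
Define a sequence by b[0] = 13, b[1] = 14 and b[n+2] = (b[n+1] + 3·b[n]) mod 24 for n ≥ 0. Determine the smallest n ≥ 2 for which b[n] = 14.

4

Listing terms: b[0] = 13, b[1] = 14, b[2] = 5, b[3] = 23, b[4] = 14, b[5] = 11, b[6] = 5, b[7] = 14, b[8] = 5.
Since (b[7], b[8]) = (b[1], b[2]) = (14, 5) (two consecutive terms determine the rest), the sequence is eventually periodic: after a pre-period of length 1 it cycles with period 6.
The value 14 first appears (with n ≥ 2) at b[4].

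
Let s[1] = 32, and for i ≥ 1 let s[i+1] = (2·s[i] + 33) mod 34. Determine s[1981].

s[1] = 32,  s[2] = 29,  s[3] = 23,  s[4] = 11,  s[5] = 21,  s[6] = 7,  s[7] = 13,  s[8] = 25,  s[9] = 15,  s[10] = 29.
Since s[10] = s[2] = 29, the sequence is eventually periodic: after a pre-period of length 1 it cycles with period 8.
For i ≥ 2, s[i] depends only on (i - 2) mod 8. (1981 - 2) mod 8 = 3, so s[1981] = s[5] = 21.

21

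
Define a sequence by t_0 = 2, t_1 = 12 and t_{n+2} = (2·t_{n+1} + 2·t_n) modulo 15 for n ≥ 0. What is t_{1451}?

Listing terms: t_0 = 2; t_1 = 12; t_2 = 13; t_3 = 5; t_4 = 6; t_5 = 7; t_6 = 11; t_7 = 6; t_8 = 4; t_9 = 5; t_{10} = 3; t_{11} = 1; t_{12} = 8; t_{13} = 3; t_{14} = 7; t_{15} = 5; t_{16} = 9; t_{17} = 13; t_{18} = 14; t_{19} = 9; t_{20} = 1; t_{21} = 5; t_{22} = 12; t_{23} = 4; t_{24} = 2; t_{25} = 12.
The sequence repeats with period 24.
(1451 - 0) mod 24 = 11, so t_{1451} = t_{11} = 1.

1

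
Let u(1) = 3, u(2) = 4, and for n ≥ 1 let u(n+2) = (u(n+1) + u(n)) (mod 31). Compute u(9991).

Listing terms: u(1) = 3; u(2) = 4; u(3) = 7; u(4) = 11; u(5) = 18; u(6) = 29; u(7) = 16; u(8) = 14; u(9) = 30; u(10) = 13; u(11) = 12; u(12) = 25; u(13) = 6; u(14) = 0; u(15) = 6; u(16) = 6; u(17) = 12; u(18) = 18; u(19) = 30; u(20) = 17; u(21) = 16; u(22) = 2; u(23) = 18; u(24) = 20; u(25) = 7; u(26) = 27; u(27) = 3; u(28) = 30; u(29) = 2; u(30) = 1; u(31) = 3; u(32) = 4.
The sequence repeats with period 30.
(9991 - 1) mod 30 = 0, so u(9991) = u(1) = 3.

3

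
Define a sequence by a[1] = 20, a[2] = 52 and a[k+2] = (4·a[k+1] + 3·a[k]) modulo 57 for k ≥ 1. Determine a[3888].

Listing terms: a[1] = 20; a[2] = 52; a[3] = 40; a[4] = 31; a[5] = 16; a[6] = 43; a[7] = 49; a[8] = 40; a[9] = 22; a[10] = 37; a[11] = 43; a[12] = 55; a[13] = 7; a[14] = 22; a[15] = 52; a[16] = 46; a[17] = 55; a[18] = 16; a[19] = 1; a[20] = 52; a[21] = 40.
Since (a[20], a[21]) = (a[2], a[3]) = (52, 40) (two consecutive terms determine the rest), the sequence is eventually periodic: after a pre-period of length 1 it cycles with period 18.
For k ≥ 2, a[k] depends only on (k - 2) mod 18. (3888 - 2) mod 18 = 16, so a[3888] = a[18] = 16.

16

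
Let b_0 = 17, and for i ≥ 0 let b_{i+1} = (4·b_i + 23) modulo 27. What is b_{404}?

12

Listing terms: b_0 = 17,  b_1 = 10,  b_2 = 9,  b_3 = 5,  b_4 = 16,  b_5 = 6,  b_6 = 20,  b_7 = 22,  b_8 = 3,  b_9 = 8,  b_{10} = 1,  b_{11} = 0,  b_{12} = 23,  b_{13} = 7,  b_{14} = 24,  b_{15} = 11,  b_{16} = 13,  b_{17} = 21,  b_{18} = 26,  b_{19} = 19,  b_{20} = 18,  b_{21} = 14,  b_{22} = 25,  b_{23} = 15,  b_{24} = 2,  b_{25} = 4,  b_{26} = 12,  b_{27} = 17.
The sequence repeats with period 27.
So b_{404} = b_{0 + ((404-0) mod 27)} = b_{26} = 12.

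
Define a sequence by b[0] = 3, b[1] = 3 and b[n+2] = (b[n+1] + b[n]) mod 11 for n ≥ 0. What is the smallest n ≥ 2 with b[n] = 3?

b[0] = 3,  b[1] = 3,  b[2] = 6,  b[3] = 9,  b[4] = 4,  b[5] = 2,  b[6] = 6,  b[7] = 8,  b[8] = 3,  b[9] = 0,  b[10] = 3,  b[11] = 3.
The sequence repeats with period 10.
The value 3 first appears (with n ≥ 2) at b[8].

8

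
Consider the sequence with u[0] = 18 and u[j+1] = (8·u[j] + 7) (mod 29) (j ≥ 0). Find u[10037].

22

Listing terms: u[0] = 18, u[1] = 6, u[2] = 26, u[3] = 12, u[4] = 16, u[5] = 19, u[6] = 14, u[7] = 3, u[8] = 2, u[9] = 23, u[10] = 17, u[11] = 27, u[12] = 20, u[13] = 22, u[14] = 9, u[15] = 21, u[16] = 1, u[17] = 15, u[18] = 11, u[19] = 8, u[20] = 13, u[21] = 24, u[22] = 25, u[23] = 4, u[24] = 10, u[25] = 0, u[26] = 7, u[27] = 5, u[28] = 18.
Since u[28] = u[0] = 18, the sequence is periodic with period 28.
(10037 - 0) mod 28 = 13, so u[10037] = u[13] = 22.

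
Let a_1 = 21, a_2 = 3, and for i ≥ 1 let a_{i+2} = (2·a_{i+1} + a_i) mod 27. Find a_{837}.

a_1 = 21,  a_2 = 3,  a_3 = 0,  a_4 = 3,  a_5 = 6,  a_6 = 15,  a_7 = 9,  a_8 = 6,  a_9 = 21,  a_{10} = 21,  a_{11} = 9,  a_{12} = 12,  a_{13} = 6,  a_{14} = 24,  a_{15} = 0,  a_{16} = 24,  a_{17} = 21,  a_{18} = 12,  a_{19} = 18,  a_{20} = 21,  a_{21} = 6,  a_{22} = 6,  a_{23} = 18,  a_{24} = 15,  a_{25} = 21,  a_{26} = 3.
Since (a_{25}, a_{26}) = (a_1, a_2) = (21, 3) (two consecutive terms determine the rest), the sequence is periodic with period 24.
So a_{837} = a_{1 + ((837-1) mod 24)} = a_{21} = 6.

6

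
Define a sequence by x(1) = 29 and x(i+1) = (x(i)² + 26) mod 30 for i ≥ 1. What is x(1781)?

We have x(1) = 29; x(2) = 27; x(3) = 5; x(4) = 21; x(5) = 17; x(6) = 15; x(7) = 11; x(8) = 27.
Since x(8) = x(2) = 27, the sequence is eventually periodic: after a pre-period of length 1 it cycles with period 6.
For i ≥ 2, x(i) depends only on (i - 2) mod 6. (1781 - 2) mod 6 = 3, so x(1781) = x(5) = 17.

17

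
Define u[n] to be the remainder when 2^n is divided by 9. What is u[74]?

Computing terms: u[1] = 2, u[2] = 4, u[3] = 8, u[4] = 7, u[5] = 5, u[6] = 1, u[7] = 2.
Since u[7] = u[1] = 2, the sequence is periodic with period 6.
So u[74] = u[1 + ((74-1) mod 6)] = u[2] = 4.

4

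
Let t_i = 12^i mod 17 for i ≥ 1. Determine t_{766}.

15

We have t_1 = 12; t_2 = 8; t_3 = 11; t_4 = 13; t_5 = 3; t_6 = 2; t_7 = 7; t_8 = 16; t_9 = 5; t_{10} = 9; t_{11} = 6; t_{12} = 4; t_{13} = 14; t_{14} = 15; t_{15} = 10; t_{16} = 1; t_{17} = 12.
Since t_{17} = t_1 = 12, the sequence is periodic with period 16.
(766 - 1) mod 16 = 13, so t_{766} = t_{14} = 15.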